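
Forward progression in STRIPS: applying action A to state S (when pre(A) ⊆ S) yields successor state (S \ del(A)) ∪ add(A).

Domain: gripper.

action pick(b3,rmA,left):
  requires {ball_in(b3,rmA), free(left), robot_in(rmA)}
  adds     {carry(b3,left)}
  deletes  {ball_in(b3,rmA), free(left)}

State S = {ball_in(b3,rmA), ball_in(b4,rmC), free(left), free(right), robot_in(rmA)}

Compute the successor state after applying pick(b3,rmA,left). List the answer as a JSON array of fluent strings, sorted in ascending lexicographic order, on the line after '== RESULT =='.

Compute (S \ del) ∪ add:
  pre ⊆ S: {ball_in(b3,rmA), free(left), robot_in(rmA)} ⊆ S  — applicable
  S \ del = {ball_in(b4,rmC), free(right), robot_in(rmA)}
  ∪ add   = {ball_in(b4,rmC), carry(b3,left), free(right), robot_in(rmA)}

== RESULT ==
["ball_in(b4,rmC)", "carry(b3,left)", "free(right)", "robot_in(rmA)"]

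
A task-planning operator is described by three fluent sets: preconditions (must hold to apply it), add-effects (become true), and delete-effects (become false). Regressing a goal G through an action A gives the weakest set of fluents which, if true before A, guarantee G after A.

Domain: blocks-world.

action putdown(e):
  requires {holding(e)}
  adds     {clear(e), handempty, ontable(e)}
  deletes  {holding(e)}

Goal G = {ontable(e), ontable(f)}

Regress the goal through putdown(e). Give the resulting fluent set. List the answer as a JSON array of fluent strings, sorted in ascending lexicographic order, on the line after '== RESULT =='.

Regress:
  G ∩ del = {}  (empty — regression defined)
  G \ add = {ontable(e), ontable(f)} \ {clear(e), handempty, ontable(e)} = {ontable(f)}
  ∪ pre   = {ontable(f)} ∪ {holding(e)}
          = {holding(e), ontable(f)}

== RESULT ==
["holding(e)", "ontable(f)"]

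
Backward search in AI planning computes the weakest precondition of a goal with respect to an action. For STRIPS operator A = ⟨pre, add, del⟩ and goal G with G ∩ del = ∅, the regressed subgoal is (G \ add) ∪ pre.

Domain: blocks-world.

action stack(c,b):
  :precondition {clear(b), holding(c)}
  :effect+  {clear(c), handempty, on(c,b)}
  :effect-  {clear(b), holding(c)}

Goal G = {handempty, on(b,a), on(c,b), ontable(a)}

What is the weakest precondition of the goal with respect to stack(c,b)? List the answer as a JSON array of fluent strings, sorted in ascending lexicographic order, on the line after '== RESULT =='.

Regress:
  G ∩ del = {}  (empty — regression defined)
  G \ add = {handempty, on(b,a), on(c,b), ontable(a)} \ {clear(c), handempty, on(c,b)} = {on(b,a), ontable(a)}
  ∪ pre   = {on(b,a), ontable(a)} ∪ {clear(b), holding(c)}
          = {clear(b), holding(c), on(b,a), ontable(a)}

== RESULT ==
["clear(b)", "holding(c)", "on(b,a)", "ontable(a)"]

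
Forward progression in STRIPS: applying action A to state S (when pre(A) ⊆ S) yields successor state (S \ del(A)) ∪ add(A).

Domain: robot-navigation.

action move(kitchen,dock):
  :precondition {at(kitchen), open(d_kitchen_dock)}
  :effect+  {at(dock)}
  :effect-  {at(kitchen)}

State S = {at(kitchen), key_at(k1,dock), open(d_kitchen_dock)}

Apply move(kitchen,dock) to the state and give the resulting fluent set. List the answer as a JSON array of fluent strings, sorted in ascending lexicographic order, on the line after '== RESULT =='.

Progress:
  pre ⊆ S: {at(kitchen), open(d_kitchen_dock)} ⊆ S  — applicable
  S \ del = {key_at(k1,dock), open(d_kitchen_dock)}
  ∪ add   = {at(dock), key_at(k1,dock), open(d_kitchen_dock)}

== RESULT ==
["at(dock)", "key_at(k1,dock)", "open(d_kitchen_dock)"]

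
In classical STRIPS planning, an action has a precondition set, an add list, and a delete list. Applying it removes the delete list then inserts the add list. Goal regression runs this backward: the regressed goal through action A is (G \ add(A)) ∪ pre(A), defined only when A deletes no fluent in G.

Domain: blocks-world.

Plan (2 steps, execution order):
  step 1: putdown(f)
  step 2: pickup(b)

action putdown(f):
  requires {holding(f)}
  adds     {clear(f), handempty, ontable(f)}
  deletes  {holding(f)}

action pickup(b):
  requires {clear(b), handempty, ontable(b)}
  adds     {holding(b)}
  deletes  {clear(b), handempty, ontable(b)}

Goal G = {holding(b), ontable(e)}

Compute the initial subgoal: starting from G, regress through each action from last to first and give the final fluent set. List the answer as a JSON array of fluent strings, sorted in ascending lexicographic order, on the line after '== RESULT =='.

Regress step by step:
  through step 2 (pickup(b)): drop {holding(b)}, keep {ontable(e)}, require {clear(b), handempty, ontable(b)}
    → {clear(b), handempty, ontable(b), ontable(e)}
  through step 1 (putdown(f)): drop {handempty}, keep {clear(b), ontable(b), ontable(e)}, require {holding(f)}
    → {clear(b), holding(f), ontable(b), ontable(e)}

== RESULT ==
["clear(b)", "holding(f)", "ontable(b)", "ontable(e)"]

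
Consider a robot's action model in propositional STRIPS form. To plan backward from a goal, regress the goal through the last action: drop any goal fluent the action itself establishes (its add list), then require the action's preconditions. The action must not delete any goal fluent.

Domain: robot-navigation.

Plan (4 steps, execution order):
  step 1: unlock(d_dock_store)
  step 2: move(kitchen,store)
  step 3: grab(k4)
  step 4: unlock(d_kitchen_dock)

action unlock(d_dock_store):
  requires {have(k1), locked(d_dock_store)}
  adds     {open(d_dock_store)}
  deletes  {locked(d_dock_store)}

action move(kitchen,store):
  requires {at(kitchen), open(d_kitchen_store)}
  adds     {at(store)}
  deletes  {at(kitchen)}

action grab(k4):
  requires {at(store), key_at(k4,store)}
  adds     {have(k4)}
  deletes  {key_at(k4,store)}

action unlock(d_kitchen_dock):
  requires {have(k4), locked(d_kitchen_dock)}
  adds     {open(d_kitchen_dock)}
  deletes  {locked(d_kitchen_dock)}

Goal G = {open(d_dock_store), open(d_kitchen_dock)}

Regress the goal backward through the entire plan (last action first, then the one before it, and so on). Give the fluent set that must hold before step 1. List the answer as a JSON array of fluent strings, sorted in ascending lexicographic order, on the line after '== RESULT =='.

Regress step by step:
  through step 4 (unlock(d_kitchen_dock)): drop {open(d_kitchen_dock)}, keep {open(d_dock_store)}, require {have(k4), locked(d_kitchen_dock)}
    → {have(k4), locked(d_kitchen_dock), open(d_dock_store)}
  through step 3 (grab(k4)): drop {have(k4)}, keep {locked(d_kitchen_dock), open(d_dock_store)}, require {at(store), key_at(k4,store)}
    → {at(store), key_at(k4,store), locked(d_kitchen_dock), open(d_dock_store)}
  through step 2 (move(kitchen,store)): drop {at(store)}, keep {key_at(k4,store), locked(d_kitchen_dock), open(d_dock_store)}, require {at(kitchen), open(d_kitchen_store)}
    → {at(kitchen), key_at(k4,store), locked(d_kitchen_dock), open(d_dock_store), open(d_kitchen_store)}
  through step 1 (unlock(d_dock_store)): drop {open(d_dock_store)}, keep {at(kitchen), key_at(k4,store), locked(d_kitchen_dock), open(d_kitchen_store)}, require {have(k1), locked(d_dock_store)}
    → {at(kitchen), have(k1), key_at(k4,store), locked(d_dock_store), locked(d_kitchen_dock), open(d_kitchen_store)}

== RESULT ==
["at(kitchen)", "have(k1)", "key_at(k4,store)", "locked(d_dock_store)", "locked(d_kitchen_dock)", "open(d_kitchen_store)"]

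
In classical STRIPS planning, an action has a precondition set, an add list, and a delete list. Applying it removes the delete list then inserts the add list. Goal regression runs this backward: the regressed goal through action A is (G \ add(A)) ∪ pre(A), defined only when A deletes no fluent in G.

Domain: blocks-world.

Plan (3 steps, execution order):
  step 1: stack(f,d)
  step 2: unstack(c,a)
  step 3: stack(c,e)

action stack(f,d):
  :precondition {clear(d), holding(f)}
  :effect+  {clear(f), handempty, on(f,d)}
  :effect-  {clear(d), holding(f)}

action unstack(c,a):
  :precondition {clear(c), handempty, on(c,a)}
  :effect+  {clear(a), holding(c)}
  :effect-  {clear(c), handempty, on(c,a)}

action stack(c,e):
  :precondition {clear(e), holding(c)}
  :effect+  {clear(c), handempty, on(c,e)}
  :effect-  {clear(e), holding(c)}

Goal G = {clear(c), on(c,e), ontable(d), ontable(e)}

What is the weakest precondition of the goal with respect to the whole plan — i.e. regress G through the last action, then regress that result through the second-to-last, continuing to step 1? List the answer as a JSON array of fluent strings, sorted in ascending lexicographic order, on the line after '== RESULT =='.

Work backward from the goal:
  through step 3 (stack(c,e)): drop {clear(c), on(c,e)}, keep {ontable(d), ontable(e)}, require {clear(e), holding(c)}
    → {clear(e), holding(c), ontable(d), ontable(e)}
  through step 2 (unstack(c,a)): drop {holding(c)}, keep {clear(e), ontable(d), ontable(e)}, require {clear(c), handempty, on(c,a)}
    → {clear(c), clear(e), handempty, on(c,a), ontable(d), ontable(e)}
  through step 1 (stack(f,d)): drop {handempty}, keep {clear(c), clear(e), on(c,a), ontable(d), ontable(e)}, require {clear(d), holding(f)}
    → {clear(c), clear(d), clear(e), holding(f), on(c,a), ontable(d), ontable(e)}

== RESULT ==
["clear(c)", "clear(d)", "clear(e)", "holding(f)", "on(c,a)", "ontable(d)", "ontable(e)"]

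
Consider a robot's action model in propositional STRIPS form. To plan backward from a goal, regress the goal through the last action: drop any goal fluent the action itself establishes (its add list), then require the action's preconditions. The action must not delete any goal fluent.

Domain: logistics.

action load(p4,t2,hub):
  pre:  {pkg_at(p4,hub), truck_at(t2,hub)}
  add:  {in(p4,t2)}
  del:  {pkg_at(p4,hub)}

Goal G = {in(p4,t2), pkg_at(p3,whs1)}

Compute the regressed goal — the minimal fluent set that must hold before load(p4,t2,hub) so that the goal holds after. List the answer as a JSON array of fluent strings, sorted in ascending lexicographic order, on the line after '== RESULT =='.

Compute (G \ add) ∪ pre:
  G ∩ del = {}  (empty — regression defined)
  G \ add = {in(p4,t2), pkg_at(p3,whs1)} \ {in(p4,t2)} = {pkg_at(p3,whs1)}
  ∪ pre   = {pkg_at(p3,whs1)} ∪ {pkg_at(p4,hub), truck_at(t2,hub)}
          = {pkg_at(p3,whs1), pkg_at(p4,hub), truck_at(t2,hub)}

== RESULT ==
["pkg_at(p3,whs1)", "pkg_at(p4,hub)", "truck_at(t2,hub)"]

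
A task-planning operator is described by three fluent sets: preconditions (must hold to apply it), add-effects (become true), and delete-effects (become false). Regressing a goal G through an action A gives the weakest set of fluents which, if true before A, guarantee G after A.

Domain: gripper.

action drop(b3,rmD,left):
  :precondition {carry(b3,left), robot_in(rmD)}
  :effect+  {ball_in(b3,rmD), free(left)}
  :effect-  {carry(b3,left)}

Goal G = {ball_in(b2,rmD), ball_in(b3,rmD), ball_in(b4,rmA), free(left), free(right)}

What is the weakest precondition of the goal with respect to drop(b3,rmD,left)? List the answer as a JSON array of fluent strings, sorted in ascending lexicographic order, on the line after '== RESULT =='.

Compute (G \ add) ∪ pre:
  G ∩ del = {}  (empty — regression defined)
  G \ add = {ball_in(b2,rmD), ball_in(b3,rmD), ball_in(b4,rmA), free(left), free(right)} \ {ball_in(b3,rmD), free(left)} = {ball_in(b2,rmD), ball_in(b4,rmA), free(right)}
  ∪ pre   = {ball_in(b2,rmD), ball_in(b4,rmA), free(right)} ∪ {carry(b3,left), robot_in(rmD)}
          = {ball_in(b2,rmD), ball_in(b4,rmA), carry(b3,left), free(right), robot_in(rmD)}

== RESULT ==
["ball_in(b2,rmD)", "ball_in(b4,rmA)", "carry(b3,left)", "free(right)", "robot_in(rmD)"]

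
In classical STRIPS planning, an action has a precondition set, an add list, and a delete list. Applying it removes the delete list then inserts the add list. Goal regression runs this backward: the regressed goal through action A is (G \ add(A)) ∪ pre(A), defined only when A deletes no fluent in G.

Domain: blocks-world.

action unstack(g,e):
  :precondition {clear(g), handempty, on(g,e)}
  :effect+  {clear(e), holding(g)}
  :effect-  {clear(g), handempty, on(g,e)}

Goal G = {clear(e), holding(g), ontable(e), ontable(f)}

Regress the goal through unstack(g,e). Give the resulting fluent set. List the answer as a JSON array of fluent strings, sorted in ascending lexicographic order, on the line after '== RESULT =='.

Compute (G \ add) ∪ pre:
  G ∩ del = {}  (empty — regression defined)
  G \ add = {clear(e), holding(g), ontable(e), ontable(f)} \ {clear(e), holding(g)} = {ontable(e), ontable(f)}
  ∪ pre   = {ontable(e), ontable(f)} ∪ {clear(g), handempty, on(g,e)}
          = {clear(g), handempty, on(g,e), ontable(e), ontable(f)}

== RESULT ==
["clear(g)", "handempty", "on(g,e)", "ontable(e)", "ontable(f)"]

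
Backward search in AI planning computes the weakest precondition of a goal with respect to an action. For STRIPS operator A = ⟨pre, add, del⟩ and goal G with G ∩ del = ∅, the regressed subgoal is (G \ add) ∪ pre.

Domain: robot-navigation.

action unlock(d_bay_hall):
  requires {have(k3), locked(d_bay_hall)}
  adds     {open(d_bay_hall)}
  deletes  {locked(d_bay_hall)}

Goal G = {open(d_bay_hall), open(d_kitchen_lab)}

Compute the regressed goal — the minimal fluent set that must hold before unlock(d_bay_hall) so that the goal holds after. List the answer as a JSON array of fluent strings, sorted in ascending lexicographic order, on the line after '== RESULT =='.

Compute (G \ add) ∪ pre:
  G ∩ del = {}  (empty — regression defined)
  G \ add = {open(d_bay_hall), open(d_kitchen_lab)} \ {open(d_bay_hall)} = {open(d_kitchen_lab)}
  ∪ pre   = {open(d_kitchen_lab)} ∪ {have(k3), locked(d_bay_hall)}
          = {have(k3), locked(d_bay_hall), open(d_kitchen_lab)}

== RESULT ==
["have(k3)", "locked(d_bay_hall)", "open(d_kitchen_lab)"]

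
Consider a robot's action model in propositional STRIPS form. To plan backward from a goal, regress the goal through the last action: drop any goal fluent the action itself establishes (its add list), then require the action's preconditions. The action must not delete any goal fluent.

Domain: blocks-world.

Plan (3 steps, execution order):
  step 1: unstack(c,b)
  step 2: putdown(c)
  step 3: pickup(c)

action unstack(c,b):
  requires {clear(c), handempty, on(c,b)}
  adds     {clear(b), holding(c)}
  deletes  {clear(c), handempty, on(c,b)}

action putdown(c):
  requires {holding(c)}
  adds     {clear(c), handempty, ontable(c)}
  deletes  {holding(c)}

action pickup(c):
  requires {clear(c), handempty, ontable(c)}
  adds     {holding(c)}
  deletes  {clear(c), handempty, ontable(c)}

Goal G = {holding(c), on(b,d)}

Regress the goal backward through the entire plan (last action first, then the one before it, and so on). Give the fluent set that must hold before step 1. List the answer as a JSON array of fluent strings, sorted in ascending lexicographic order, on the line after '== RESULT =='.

Regress step by step:
  through step 3 (pickup(c)): drop {holding(c)}, keep {on(b,d)}, require {clear(c), handempty, ontable(c)}
    → {clear(c), handempty, on(b,d), ontable(c)}
  through step 2 (putdown(c)): drop {clear(c), handempty, ontable(c)}, keep {on(b,d)}, require {holding(c)}
    → {holding(c), on(b,d)}
  through step 1 (unstack(c,b)): drop {holding(c)}, keep {on(b,d)}, require {clear(c), handempty, on(c,b)}
    → {clear(c), handempty, on(b,d), on(c,b)}

== RESULT ==
["clear(c)", "handempty", "on(b,d)", "on(c,b)"]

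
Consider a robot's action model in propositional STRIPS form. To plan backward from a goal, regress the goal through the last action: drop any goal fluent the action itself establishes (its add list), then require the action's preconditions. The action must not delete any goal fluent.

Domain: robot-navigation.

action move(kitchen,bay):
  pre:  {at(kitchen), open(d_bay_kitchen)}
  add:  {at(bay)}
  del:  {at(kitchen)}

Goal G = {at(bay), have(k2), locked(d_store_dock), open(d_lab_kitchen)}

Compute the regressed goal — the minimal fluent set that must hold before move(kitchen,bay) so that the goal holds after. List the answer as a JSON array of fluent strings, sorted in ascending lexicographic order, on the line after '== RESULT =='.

Regress:
  G ∩ del = {}  (empty — regression defined)
  G \ add = {at(bay), have(k2), locked(d_store_dock), open(d_lab_kitchen)} \ {at(bay)} = {have(k2), locked(d_store_dock), open(d_lab_kitchen)}
  ∪ pre   = {have(k2), locked(d_store_dock), open(d_lab_kitchen)} ∪ {at(kitchen), open(d_bay_kitchen)}
          = {at(kitchen), have(k2), locked(d_store_dock), open(d_bay_kitchen), open(d_lab_kitchen)}

== RESULT ==
["at(kitchen)", "have(k2)", "locked(d_store_dock)", "open(d_bay_kitchen)", "open(d_lab_kitchen)"]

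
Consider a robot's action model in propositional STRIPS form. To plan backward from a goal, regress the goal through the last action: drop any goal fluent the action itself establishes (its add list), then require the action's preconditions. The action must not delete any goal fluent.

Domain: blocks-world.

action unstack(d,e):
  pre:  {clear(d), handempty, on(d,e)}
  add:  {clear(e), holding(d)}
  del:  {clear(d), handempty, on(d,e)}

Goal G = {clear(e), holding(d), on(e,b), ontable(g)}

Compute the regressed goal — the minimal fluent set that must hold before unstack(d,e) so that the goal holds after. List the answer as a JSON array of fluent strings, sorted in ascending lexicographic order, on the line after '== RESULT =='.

Compute (G \ add) ∪ pre:
  G ∩ del = {}  (empty — regression defined)
  G \ add = {clear(e), holding(d), on(e,b), ontable(g)} \ {clear(e), holding(d)} = {on(e,b), ontable(g)}
  ∪ pre   = {on(e,b), ontable(g)} ∪ {clear(d), handempty, on(d,e)}
          = {clear(d), handempty, on(d,e), on(e,b), ontable(g)}

== RESULT ==
["clear(d)", "handempty", "on(d,e)", "on(e,b)", "ontable(g)"]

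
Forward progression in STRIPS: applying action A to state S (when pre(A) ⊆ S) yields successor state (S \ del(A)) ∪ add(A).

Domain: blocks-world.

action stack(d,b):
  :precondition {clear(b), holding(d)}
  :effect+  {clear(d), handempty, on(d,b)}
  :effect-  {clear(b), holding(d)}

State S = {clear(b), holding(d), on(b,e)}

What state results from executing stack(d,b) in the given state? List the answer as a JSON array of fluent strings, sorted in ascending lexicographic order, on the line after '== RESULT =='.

Compute (S \ del) ∪ add:
  pre ⊆ S: {clear(b), holding(d)} ⊆ S  — applicable
  S \ del = {on(b,e)}
  ∪ add   = {clear(d), handempty, on(b,e), on(d,b)}

== RESULT ==
["clear(d)", "handempty", "on(b,e)", "on(d,b)"]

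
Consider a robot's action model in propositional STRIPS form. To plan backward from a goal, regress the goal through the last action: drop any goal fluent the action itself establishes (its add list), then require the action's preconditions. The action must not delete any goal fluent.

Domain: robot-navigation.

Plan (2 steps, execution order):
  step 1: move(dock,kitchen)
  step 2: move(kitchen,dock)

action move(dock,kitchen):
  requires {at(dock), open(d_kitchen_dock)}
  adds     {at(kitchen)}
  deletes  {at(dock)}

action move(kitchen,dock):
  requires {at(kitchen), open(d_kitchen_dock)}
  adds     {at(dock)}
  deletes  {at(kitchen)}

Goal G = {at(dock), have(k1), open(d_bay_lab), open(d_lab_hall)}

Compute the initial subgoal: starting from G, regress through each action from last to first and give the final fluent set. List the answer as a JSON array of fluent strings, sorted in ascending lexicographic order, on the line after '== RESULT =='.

Regress step by step:
  through step 2 (move(kitchen,dock)): drop {at(dock)}, keep {have(k1), open(d_bay_lab), open(d_lab_hall)}, require {at(kitchen), open(d_kitchen_dock)}
    → {at(kitchen), have(k1), open(d_bay_lab), open(d_kitchen_dock), open(d_lab_hall)}
  through step 1 (move(dock,kitchen)): drop {at(kitchen)}, keep {have(k1), open(d_bay_lab), open(d_kitchen_dock), open(d_lab_hall)}, require {at(dock), open(d_kitchen_dock)}
    → {at(dock), have(k1), open(d_bay_lab), open(d_kitchen_dock), open(d_lab_hall)}

== RESULT ==
["at(dock)", "have(k1)", "open(d_bay_lab)", "open(d_kitchen_dock)", "open(d_lab_hall)"]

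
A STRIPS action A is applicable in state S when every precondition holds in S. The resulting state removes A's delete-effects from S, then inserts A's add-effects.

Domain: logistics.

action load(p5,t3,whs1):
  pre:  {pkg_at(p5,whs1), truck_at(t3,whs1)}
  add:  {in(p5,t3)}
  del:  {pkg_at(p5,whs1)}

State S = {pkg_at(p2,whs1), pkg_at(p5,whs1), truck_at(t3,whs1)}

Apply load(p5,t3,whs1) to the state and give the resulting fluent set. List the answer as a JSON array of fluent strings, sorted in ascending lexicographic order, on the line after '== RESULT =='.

Progress:
  pre ⊆ S: {pkg_at(p5,whs1), truck_at(t3,whs1)} ⊆ S  — applicable
  S \ del = {pkg_at(p2,whs1), truck_at(t3,whs1)}
  ∪ add   = {in(p5,t3), pkg_at(p2,whs1), truck_at(t3,whs1)}

== RESULT ==
["in(p5,t3)", "pkg_at(p2,whs1)", "truck_at(t3,whs1)"]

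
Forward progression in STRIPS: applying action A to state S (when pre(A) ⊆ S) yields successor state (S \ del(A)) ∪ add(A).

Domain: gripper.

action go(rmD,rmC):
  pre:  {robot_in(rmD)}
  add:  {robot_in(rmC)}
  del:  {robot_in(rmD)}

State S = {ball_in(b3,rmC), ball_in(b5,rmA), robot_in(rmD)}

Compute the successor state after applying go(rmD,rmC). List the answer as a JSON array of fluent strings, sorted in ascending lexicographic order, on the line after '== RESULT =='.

Progress:
  pre ⊆ S: {robot_in(rmD)} ⊆ S  — applicable
  S \ del = {ball_in(b3,rmC), ball_in(b5,rmA)}
  ∪ add   = {ball_in(b3,rmC), ball_in(b5,rmA), robot_in(rmC)}

== RESULT ==
["ball_in(b3,rmC)", "ball_in(b5,rmA)", "robot_in(rmC)"]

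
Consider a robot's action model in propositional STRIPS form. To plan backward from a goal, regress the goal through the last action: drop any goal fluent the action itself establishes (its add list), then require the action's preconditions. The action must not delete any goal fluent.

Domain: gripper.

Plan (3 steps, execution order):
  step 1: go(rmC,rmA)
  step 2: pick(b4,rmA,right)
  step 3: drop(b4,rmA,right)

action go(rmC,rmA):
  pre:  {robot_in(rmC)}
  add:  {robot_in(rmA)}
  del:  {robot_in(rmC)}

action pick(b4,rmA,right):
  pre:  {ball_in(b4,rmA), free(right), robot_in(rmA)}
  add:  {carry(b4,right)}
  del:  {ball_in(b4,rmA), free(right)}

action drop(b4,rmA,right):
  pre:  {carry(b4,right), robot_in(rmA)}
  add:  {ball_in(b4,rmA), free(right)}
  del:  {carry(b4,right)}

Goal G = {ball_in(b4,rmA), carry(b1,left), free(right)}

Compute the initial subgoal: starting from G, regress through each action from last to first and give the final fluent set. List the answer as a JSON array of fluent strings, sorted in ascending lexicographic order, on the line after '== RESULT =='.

Work backward from the goal:
  through step 3 (drop(b4,rmA,right)): drop {ball_in(b4,rmA), free(right)}, keep {carry(b1,left)}, require {carry(b4,right), robot_in(rmA)}
    → {carry(b1,left), carry(b4,right), robot_in(rmA)}
  through step 2 (pick(b4,rmA,right)): drop {carry(b4,right)}, keep {carry(b1,left), robot_in(rmA)}, require {ball_in(b4,rmA), free(right), robot_in(rmA)}
    → {ball_in(b4,rmA), carry(b1,left), free(right), robot_in(rmA)}
  through step 1 (go(rmC,rmA)): drop {robot_in(rmA)}, keep {ball_in(b4,rmA), carry(b1,left), free(right)}, require {robot_in(rmC)}
    → {ball_in(b4,rmA), carry(b1,left), free(right), robot_in(rmC)}

== RESULT ==
["ball_in(b4,rmA)", "carry(b1,left)", "free(right)", "robot_in(rmC)"]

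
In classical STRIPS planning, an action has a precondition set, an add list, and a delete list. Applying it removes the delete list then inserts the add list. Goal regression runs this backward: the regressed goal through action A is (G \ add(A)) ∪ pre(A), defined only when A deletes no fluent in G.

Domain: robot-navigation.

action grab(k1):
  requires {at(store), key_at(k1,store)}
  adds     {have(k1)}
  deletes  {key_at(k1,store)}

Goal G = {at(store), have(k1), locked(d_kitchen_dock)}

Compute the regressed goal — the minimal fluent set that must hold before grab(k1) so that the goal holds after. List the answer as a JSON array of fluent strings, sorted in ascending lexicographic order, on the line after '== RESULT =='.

Compute (G \ add) ∪ pre:
  G ∩ del = {}  (empty — regression defined)
  G \ add = {at(store), have(k1), locked(d_kitchen_dock)} \ {have(k1)} = {at(store), locked(d_kitchen_dock)}
  ∪ pre   = {at(store), locked(d_kitchen_dock)} ∪ {at(store), key_at(k1,store)}
          = {at(store), key_at(k1,store), locked(d_kitchen_dock)}

== RESULT ==
["at(store)", "key_at(k1,store)", "locked(d_kitchen_dock)"]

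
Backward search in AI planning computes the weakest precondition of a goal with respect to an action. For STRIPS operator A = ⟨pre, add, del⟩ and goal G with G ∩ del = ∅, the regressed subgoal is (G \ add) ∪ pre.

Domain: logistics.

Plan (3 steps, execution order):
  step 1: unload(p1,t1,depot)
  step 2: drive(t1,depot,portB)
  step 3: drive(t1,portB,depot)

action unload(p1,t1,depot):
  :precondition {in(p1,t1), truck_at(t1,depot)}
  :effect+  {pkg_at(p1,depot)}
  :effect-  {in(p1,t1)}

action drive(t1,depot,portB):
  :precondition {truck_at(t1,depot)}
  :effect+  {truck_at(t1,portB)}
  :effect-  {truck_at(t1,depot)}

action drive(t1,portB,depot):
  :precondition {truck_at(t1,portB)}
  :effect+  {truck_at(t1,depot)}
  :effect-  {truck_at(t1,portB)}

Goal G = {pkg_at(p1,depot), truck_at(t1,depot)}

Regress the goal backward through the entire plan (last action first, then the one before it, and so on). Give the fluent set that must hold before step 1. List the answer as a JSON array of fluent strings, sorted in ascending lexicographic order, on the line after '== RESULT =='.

Regress step by step:
  through step 3 (drive(t1,portB,depot)): drop {truck_at(t1,depot)}, keep {pkg_at(p1,depot)}, require {truck_at(t1,portB)}
    → {pkg_at(p1,depot), truck_at(t1,portB)}
  through step 2 (drive(t1,depot,portB)): drop {truck_at(t1,portB)}, keep {pkg_at(p1,depot)}, require {truck_at(t1,depot)}
    → {pkg_at(p1,depot), truck_at(t1,depot)}
  through step 1 (unload(p1,t1,depot)): drop {pkg_at(p1,depot)}, keep {truck_at(t1,depot)}, require {in(p1,t1), truck_at(t1,depot)}
    → {in(p1,t1), truck_at(t1,depot)}

== RESULT ==
["in(p1,t1)", "truck_at(t1,depot)"]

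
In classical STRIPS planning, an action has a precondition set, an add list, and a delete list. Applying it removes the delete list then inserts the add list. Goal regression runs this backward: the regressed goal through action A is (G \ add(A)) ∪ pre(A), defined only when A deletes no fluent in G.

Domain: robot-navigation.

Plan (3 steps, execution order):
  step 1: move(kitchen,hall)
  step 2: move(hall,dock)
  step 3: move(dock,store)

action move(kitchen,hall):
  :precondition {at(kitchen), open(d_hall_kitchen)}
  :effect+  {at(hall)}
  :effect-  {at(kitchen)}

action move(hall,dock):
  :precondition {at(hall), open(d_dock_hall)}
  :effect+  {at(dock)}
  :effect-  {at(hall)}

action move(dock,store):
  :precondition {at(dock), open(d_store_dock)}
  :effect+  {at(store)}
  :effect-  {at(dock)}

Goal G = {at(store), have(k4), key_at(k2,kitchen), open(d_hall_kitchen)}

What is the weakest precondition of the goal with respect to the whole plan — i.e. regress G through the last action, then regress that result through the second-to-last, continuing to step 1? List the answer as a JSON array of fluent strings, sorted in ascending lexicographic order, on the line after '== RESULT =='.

Work backward from the goal:
  through step 3 (move(dock,store)): drop {at(store)}, keep {have(k4), key_at(k2,kitchen), open(d_hall_kitchen)}, require {at(dock), open(d_store_dock)}
    → {at(dock), have(k4), key_at(k2,kitchen), open(d_hall_kitchen), open(d_store_dock)}
  through step 2 (move(hall,dock)): drop {at(dock)}, keep {have(k4), key_at(k2,kitchen), open(d_hall_kitchen), open(d_store_dock)}, require {at(hall), open(d_dock_hall)}
    → {at(hall), have(k4), key_at(k2,kitchen), open(d_dock_hall), open(d_hall_kitchen), open(d_store_dock)}
  through step 1 (move(kitchen,hall)): drop {at(hall)}, keep {have(k4), key_at(k2,kitchen), open(d_dock_hall), open(d_hall_kitchen), open(d_store_dock)}, require {at(kitchen), open(d_hall_kitchen)}
    → {at(kitchen), have(k4), key_at(k2,kitchen), open(d_dock_hall), open(d_hall_kitchen), open(d_store_dock)}

== RESULT ==
["at(kitchen)", "have(k4)", "key_at(k2,kitchen)", "open(d_dock_hall)", "open(d_hall_kitchen)", "open(d_store_dock)"]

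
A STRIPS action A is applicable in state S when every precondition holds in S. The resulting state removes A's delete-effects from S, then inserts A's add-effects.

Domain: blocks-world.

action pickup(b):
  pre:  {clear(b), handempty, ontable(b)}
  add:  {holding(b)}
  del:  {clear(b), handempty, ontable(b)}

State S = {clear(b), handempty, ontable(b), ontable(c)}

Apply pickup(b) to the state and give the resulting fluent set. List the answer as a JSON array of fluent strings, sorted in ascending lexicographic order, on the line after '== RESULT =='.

Compute (S \ del) ∪ add:
  pre ⊆ S: {clear(b), handempty, ontable(b)} ⊆ S  — applicable
  S \ del = {ontable(c)}
  ∪ add   = {holding(b), ontable(c)}

== RESULT ==
["holding(b)", "ontable(c)"]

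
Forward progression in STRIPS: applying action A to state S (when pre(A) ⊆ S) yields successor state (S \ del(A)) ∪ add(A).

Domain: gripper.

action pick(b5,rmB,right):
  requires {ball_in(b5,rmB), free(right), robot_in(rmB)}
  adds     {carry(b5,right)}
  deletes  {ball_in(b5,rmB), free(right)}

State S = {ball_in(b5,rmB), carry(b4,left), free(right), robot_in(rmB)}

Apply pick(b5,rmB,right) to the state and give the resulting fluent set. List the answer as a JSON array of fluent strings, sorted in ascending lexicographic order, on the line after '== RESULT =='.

Progress:
  pre ⊆ S: {ball_in(b5,rmB), free(right), robot_in(rmB)} ⊆ S  — applicable
  S \ del = {carry(b4,left), robot_in(rmB)}
  ∪ add   = {carry(b4,left), carry(b5,right), robot_in(rmB)}

== RESULT ==
["carry(b4,left)", "carry(b5,right)", "robot_in(rmB)"]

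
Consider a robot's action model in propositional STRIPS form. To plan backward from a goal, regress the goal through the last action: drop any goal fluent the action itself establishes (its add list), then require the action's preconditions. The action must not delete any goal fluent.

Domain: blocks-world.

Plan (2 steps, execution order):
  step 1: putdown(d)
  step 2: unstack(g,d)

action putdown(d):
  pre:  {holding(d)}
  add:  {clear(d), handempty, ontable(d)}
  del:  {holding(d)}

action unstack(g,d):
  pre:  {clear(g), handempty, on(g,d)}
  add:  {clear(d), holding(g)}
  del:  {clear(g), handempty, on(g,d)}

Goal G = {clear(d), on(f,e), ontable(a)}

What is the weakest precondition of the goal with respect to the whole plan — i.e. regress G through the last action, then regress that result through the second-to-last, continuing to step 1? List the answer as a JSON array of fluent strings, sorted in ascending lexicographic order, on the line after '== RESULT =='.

Work backward from the goal:
  through step 2 (unstack(g,d)): drop {clear(d)}, keep {on(f,e), ontable(a)}, require {clear(g), handempty, on(g,d)}
    → {clear(g), handempty, on(f,e), on(g,d), ontable(a)}
  through step 1 (putdown(d)): drop {handempty}, keep {clear(g), on(f,e), on(g,d), ontable(a)}, require {holding(d)}
    → {clear(g), holding(d), on(f,e), on(g,d), ontable(a)}

== RESULT ==
["clear(g)", "holding(d)", "on(f,e)", "on(g,d)", "ontable(a)"]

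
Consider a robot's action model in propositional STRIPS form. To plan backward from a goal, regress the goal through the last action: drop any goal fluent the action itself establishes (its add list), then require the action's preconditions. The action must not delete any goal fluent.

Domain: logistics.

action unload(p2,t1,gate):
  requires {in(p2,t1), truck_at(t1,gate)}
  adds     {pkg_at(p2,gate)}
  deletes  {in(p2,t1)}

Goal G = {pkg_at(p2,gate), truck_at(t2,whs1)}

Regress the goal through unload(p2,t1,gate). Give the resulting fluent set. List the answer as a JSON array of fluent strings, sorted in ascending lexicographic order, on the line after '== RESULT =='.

Compute (G \ add) ∪ pre:
  G ∩ del = {}  (empty — regression defined)
  G \ add = {pkg_at(p2,gate), truck_at(t2,whs1)} \ {pkg_at(p2,gate)} = {truck_at(t2,whs1)}
  ∪ pre   = {truck_at(t2,whs1)} ∪ {in(p2,t1), truck_at(t1,gate)}
          = {in(p2,t1), truck_at(t1,gate), truck_at(t2,whs1)}

== RESULT ==
["in(p2,t1)", "truck_at(t1,gate)", "truck_at(t2,whs1)"]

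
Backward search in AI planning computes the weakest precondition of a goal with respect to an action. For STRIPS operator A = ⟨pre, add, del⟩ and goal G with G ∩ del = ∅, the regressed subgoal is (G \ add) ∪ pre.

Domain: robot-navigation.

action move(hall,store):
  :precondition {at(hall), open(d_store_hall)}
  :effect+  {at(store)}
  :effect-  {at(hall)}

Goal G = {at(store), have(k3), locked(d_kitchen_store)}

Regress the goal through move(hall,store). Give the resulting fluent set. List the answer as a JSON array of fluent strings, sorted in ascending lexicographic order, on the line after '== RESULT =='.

Regress:
  G ∩ del = {}  (empty — regression defined)
  G \ add = {at(store), have(k3), locked(d_kitchen_store)} \ {at(store)} = {have(k3), locked(d_kitchen_store)}
  ∪ pre   = {have(k3), locked(d_kitchen_store)} ∪ {at(hall), open(d_store_hall)}
          = {at(hall), have(k3), locked(d_kitchen_store), open(d_store_hall)}

== RESULT ==
["at(hall)", "have(k3)", "locked(d_kitchen_store)", "open(d_store_hall)"]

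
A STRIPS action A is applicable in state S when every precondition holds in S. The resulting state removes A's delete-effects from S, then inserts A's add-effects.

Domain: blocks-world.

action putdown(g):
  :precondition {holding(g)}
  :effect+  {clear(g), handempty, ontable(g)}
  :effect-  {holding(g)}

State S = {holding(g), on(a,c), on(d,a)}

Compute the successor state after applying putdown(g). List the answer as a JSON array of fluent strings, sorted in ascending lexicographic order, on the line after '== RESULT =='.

Compute (S \ del) ∪ add:
  pre ⊆ S: {holding(g)} ⊆ S  — applicable
  S \ del = {on(a,c), on(d,a)}
  ∪ add   = {clear(g), handempty, on(a,c), on(d,a), ontable(g)}

== RESULT ==
["clear(g)", "handempty", "on(a,c)", "on(d,a)", "ontable(g)"]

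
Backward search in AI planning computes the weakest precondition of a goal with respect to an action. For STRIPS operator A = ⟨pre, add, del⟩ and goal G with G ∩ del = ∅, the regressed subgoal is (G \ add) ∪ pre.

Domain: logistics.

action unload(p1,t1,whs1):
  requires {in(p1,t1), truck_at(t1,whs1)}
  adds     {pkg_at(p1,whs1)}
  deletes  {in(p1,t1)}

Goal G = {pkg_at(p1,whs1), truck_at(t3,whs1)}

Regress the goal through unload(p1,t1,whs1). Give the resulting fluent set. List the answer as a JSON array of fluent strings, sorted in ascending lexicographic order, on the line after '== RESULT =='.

Regress:
  G ∩ del = {}  (empty — regression defined)
  G \ add = {pkg_at(p1,whs1), truck_at(t3,whs1)} \ {pkg_at(p1,whs1)} = {truck_at(t3,whs1)}
  ∪ pre   = {truck_at(t3,whs1)} ∪ {in(p1,t1), truck_at(t1,whs1)}
          = {in(p1,t1), truck_at(t1,whs1), truck_at(t3,whs1)}

== RESULT ==
["in(p1,t1)", "truck_at(t1,whs1)", "truck_at(t3,whs1)"]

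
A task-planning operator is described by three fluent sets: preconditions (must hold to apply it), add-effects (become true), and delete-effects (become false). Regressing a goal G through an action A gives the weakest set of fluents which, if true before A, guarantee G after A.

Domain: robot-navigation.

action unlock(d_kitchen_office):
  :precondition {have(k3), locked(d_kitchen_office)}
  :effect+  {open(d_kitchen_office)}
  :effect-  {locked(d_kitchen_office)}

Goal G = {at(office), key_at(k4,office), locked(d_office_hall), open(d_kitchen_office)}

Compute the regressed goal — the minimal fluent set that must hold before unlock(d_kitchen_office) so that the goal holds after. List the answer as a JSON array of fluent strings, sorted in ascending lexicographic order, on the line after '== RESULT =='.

Regress:
  G ∩ del = {}  (empty — regression defined)
  G \ add = {at(office), key_at(k4,office), locked(d_office_hall), open(d_kitchen_office)} \ {open(d_kitchen_office)} = {at(office), key_at(k4,office), locked(d_office_hall)}
  ∪ pre   = {at(office), key_at(k4,office), locked(d_office_hall)} ∪ {have(k3), locked(d_kitchen_office)}
          = {at(office), have(k3), key_at(k4,office), locked(d_kitchen_office), locked(d_office_hall)}

== RESULT ==
["at(office)", "have(k3)", "key_at(k4,office)", "locked(d_kitchen_office)", "locked(d_office_hall)"]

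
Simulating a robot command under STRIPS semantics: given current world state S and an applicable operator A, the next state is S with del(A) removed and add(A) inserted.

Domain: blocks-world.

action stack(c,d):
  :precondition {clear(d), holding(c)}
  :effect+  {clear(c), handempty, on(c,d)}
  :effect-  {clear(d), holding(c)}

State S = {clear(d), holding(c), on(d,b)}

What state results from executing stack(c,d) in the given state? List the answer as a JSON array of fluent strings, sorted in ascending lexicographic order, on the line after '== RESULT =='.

Compute (S \ del) ∪ add:
  pre ⊆ S: {clear(d), holding(c)} ⊆ S  — applicable
  S \ del = {on(d,b)}
  ∪ add   = {clear(c), handempty, on(c,d), on(d,b)}

== RESULT ==
["clear(c)", "handempty", "on(c,d)", "on(d,b)"]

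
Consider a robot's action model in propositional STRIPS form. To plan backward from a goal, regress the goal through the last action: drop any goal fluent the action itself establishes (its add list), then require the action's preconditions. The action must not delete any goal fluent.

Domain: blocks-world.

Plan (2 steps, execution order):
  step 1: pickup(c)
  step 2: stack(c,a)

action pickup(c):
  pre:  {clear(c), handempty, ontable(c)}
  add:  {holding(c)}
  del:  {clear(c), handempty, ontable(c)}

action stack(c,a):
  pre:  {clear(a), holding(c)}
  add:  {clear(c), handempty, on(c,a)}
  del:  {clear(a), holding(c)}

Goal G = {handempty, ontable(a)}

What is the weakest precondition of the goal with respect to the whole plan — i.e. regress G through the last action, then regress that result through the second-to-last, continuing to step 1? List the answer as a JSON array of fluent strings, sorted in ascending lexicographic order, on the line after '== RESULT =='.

Work backward from the goal:
  through step 2 (stack(c,a)): drop {handempty}, keep {ontable(a)}, require {clear(a), holding(c)}
    → {clear(a), holding(c), ontable(a)}
  through step 1 (pickup(c)): drop {holding(c)}, keep {clear(a), ontable(a)}, require {clear(c), handempty, ontable(c)}
    → {clear(a), clear(c), handempty, ontable(a), ontable(c)}

== RESULT ==
["clear(a)", "clear(c)", "handempty", "ontable(a)", "ontable(c)"]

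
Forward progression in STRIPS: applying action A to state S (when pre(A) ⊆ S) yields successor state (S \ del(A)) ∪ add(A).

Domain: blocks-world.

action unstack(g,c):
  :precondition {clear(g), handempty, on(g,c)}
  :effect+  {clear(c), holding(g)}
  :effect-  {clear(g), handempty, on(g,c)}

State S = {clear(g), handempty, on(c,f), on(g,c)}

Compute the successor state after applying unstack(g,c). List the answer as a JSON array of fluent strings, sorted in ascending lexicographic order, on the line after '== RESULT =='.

Compute (S \ del) ∪ add:
  pre ⊆ S: {clear(g), handempty, on(g,c)} ⊆ S  — applicable
  S \ del = {on(c,f)}
  ∪ add   = {clear(c), holding(g), on(c,f)}

== RESULT ==
["clear(c)", "holding(g)", "on(c,f)"]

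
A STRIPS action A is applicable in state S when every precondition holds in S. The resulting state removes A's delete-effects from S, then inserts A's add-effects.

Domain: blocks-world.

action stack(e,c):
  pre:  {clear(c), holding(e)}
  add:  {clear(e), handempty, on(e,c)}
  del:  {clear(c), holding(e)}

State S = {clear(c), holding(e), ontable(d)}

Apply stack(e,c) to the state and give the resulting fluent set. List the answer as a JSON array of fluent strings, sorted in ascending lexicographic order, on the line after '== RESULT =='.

Progress:
  pre ⊆ S: {clear(c), holding(e)} ⊆ S  — applicable
  S \ del = {ontable(d)}
  ∪ add   = {clear(e), handempty, on(e,c), ontable(d)}

== RESULT ==
["clear(e)", "handempty", "on(e,c)", "ontable(d)"]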